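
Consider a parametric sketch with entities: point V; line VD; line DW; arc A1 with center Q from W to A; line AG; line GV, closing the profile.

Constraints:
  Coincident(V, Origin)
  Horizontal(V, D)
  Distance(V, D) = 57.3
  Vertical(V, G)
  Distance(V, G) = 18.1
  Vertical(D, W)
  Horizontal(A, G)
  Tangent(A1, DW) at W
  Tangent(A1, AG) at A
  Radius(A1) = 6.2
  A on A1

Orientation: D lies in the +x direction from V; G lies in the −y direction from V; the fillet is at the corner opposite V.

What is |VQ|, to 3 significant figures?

52.5

V is at the origin; VD is horizontal with |VD| = 57.3 and D on the +x side, so D = (57.3, 0.00). V and G share the same x with |VG| = 18.1 and G on the −y side, so G = (0.00, -18.1). The virtual corner opposite V is at (57.3, -18.1). A1 meets DW tangentially, so QW is at right angles to DW and the tangent condition forces QA to be normal to AG, with radius 6.2, so the center Q sits 6.2 in from both sides at Q = (51.1, -11.9). Then |VQ| = |Q − V| = 52.5.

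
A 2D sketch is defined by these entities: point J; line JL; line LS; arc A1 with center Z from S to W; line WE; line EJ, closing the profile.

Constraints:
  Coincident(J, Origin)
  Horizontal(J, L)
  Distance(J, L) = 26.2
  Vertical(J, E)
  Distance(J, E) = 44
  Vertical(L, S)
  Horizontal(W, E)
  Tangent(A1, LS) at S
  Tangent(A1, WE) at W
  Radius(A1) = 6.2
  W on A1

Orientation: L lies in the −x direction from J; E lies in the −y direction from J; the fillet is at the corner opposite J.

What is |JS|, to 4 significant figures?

45.99

J is at the origin; J and L share the same y with |JL| = 26.2 and L on the −x side, so L = (-26.20, 0.000). J and E share the same x with |JE| = 44.0 and E on the −y side, so E = (0.000, -44.00). The virtual corner opposite J is at (-26.20, -44.00). The tangent condition forces ZS to be normal to LS and tangency of A1 to WE means the radius ZW is perpendicular to WE, with radius 6.2, so the center Z sits 6.2 in from both sides at Z = (-20.00, -37.80). That places the tangent points at S = (-26.20, -37.80) on LS and W = (-20.00, -44.00) on WE. Then |JS| = |S − J| = 45.99.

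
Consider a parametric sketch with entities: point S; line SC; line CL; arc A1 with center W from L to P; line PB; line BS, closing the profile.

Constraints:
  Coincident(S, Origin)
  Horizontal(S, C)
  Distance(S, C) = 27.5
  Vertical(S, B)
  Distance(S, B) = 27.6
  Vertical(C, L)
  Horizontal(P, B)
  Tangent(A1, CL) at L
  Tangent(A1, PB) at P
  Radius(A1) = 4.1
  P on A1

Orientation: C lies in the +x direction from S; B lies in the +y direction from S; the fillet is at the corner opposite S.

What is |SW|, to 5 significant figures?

33.163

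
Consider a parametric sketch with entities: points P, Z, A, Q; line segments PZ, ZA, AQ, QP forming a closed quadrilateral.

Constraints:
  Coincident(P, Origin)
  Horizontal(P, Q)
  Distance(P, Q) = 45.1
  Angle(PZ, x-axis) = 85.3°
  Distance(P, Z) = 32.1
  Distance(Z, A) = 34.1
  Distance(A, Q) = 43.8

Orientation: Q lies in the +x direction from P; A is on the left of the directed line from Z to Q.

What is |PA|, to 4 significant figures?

55.17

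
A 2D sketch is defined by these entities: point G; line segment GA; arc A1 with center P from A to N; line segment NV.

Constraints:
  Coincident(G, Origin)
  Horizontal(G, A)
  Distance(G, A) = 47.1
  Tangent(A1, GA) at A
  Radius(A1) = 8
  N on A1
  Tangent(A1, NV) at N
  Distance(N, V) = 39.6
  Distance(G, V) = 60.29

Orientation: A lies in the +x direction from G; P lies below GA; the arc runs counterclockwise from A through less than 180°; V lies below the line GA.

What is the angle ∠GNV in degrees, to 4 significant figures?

98.72°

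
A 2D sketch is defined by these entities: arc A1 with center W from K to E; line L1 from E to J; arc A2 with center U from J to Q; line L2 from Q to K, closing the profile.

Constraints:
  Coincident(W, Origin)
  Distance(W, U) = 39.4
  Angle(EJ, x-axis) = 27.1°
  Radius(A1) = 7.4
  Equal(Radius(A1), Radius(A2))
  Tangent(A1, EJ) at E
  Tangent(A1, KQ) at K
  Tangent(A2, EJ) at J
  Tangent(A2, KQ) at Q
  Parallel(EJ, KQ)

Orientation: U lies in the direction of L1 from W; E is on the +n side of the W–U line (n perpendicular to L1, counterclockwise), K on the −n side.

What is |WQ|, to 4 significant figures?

40.09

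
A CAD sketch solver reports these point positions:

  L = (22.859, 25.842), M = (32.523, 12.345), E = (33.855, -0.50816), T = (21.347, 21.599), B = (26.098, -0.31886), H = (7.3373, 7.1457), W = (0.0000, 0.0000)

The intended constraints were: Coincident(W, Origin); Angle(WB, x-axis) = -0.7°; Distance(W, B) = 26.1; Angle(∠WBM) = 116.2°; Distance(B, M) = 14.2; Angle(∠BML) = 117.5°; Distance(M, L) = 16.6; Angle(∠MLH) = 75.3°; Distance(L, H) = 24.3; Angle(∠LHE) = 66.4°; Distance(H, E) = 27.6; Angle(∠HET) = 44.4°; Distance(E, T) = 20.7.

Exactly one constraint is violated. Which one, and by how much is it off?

Distance(E, T) = 20.7 — off by 4.70.

W = (0.00, 0.00) ✓; WB at -0.7000° ✓; |WB| = 26.10 ✓; ∠WBM = 116.2° ✓; |BM| = 14.20 ✓; ∠BML = 117.5° ✓; |ML| = 16.60 ✓; ∠MLH = 75.30° ✓; |LH| = 24.30 ✓; ∠LHE = 66.40° ✓; |HE| = 27.60 ✓; ∠HET = 44.40° ✓; |ET| = 25.40 ✗.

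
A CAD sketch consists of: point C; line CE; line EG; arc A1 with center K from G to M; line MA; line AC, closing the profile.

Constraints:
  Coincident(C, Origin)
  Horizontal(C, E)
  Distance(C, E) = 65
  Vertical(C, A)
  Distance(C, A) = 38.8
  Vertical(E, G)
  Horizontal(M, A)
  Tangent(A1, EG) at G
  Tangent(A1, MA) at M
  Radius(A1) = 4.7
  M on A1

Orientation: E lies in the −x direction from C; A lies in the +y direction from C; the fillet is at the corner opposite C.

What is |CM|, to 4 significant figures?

71.70

C is at the origin; CE is horizontal with |CE| = 65.0 and E on the −x side, so E = (-65.00, 0.000). C and A share the same x with |CA| = 38.8 and A on the +y side, so A = (0.000, 38.80). The virtual corner opposite C is at (-65.00, 38.80). Tangency of A1 to EG means the radius KG is perpendicular to EG and the tangent condition forces KM to be normal to MA, with radius 4.7, so the center K sits 4.7 in from both sides at K = (-60.30, 34.10). That places the tangent points at G = (-65.00, 34.10) on EG and M = (-60.30, 38.80) on MA. Then |CM| = |M − C| = 71.70.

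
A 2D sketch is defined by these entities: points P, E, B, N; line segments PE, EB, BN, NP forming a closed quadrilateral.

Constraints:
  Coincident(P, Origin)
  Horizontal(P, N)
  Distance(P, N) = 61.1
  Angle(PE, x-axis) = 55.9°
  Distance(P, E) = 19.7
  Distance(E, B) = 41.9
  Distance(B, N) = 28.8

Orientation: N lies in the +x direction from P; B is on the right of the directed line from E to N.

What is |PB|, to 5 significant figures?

40.755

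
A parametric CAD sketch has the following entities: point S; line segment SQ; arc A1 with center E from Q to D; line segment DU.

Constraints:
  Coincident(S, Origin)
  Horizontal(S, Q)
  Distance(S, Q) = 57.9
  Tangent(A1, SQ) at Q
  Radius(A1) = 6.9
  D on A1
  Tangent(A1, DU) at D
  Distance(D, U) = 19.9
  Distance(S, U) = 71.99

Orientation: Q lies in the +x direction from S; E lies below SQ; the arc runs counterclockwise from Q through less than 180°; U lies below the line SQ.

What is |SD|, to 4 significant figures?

54.35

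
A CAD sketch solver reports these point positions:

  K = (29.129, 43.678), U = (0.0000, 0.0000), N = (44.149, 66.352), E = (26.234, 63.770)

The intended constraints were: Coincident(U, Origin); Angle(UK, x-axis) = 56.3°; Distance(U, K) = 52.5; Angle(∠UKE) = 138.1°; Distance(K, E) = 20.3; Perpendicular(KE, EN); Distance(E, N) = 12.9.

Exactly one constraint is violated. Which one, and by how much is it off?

Distance(E, N) = 12.9 — off by 5.20.

U = (0.00, 0.00) ✓; UK at 56.30° ✓; |UK| = 52.50 ✓; ∠UKE = 138.1° ✓; |KE| = 20.30 ✓; ∠(KE, EN) = 90.00° ✓; |EN| = 18.10 ✗.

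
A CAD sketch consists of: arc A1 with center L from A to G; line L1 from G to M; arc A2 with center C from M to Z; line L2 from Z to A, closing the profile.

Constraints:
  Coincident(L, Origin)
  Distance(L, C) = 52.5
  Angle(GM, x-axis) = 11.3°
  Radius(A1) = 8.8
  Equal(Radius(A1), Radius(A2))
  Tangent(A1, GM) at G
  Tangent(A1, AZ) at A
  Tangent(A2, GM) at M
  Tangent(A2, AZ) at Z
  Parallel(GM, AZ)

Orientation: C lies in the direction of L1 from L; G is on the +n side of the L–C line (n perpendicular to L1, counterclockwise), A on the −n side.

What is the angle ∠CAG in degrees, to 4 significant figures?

80.48°

The slot axis is L1's direction at 11.3°, so u = (cos 11.3°, sin 11.3°) = (0.9806, 0.1959) and n = (−sin 11.3°, cos 11.3°) = (-0.1959, 0.9806). L is at the origin and C lies 52.5 along u from L, so C = 52.5·u = (51.48, 10.29). Tangency of A1 to both parallel lines with radius 8.8 puts G and A at L ± 8.8·n: G = (-1.724, 8.629), A = (1.724, -8.629). Then cos ∠CAG = AC·AG / (|AC||AG|), giving 80.48°.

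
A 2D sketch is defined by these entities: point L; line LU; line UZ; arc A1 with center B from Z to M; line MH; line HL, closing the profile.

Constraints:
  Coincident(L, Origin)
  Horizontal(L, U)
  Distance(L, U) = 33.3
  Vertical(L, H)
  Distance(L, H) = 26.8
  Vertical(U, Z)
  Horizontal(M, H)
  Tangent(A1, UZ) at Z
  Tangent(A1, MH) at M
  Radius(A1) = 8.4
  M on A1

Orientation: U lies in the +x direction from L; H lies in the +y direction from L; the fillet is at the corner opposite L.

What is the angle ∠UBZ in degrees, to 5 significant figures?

65.462°

L is at the origin; L and U share the same y with |LU| = 33.3 and U on the +x side, so U = (33.300, 0.0000). LH is vertical with |LH| = 26.8 and H on the +y side, so H = (0.0000, 26.800). The virtual corner opposite L is at (33.300, 26.800). A1 meets UZ tangentially, so BZ is at right angles to UZ and since A1 is tangent to MH there, BM ⟂ MH, with radius 8.4, so the center B sits 8.4 in from both sides at B = (24.900, 18.400). That places the tangent points at Z = (33.300, 18.400) on UZ and M = (24.900, 26.800) on MH. Then cos ∠UBZ = BU·BZ / (|BU||BZ|), giving 65.462°.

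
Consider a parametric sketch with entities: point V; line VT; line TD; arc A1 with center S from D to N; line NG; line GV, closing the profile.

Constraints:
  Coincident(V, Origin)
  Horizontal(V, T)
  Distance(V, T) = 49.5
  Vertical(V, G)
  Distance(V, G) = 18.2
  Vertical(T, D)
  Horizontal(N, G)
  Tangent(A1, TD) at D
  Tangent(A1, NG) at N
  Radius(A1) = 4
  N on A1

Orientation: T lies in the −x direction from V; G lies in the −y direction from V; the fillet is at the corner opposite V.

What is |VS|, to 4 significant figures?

47.66

V is at the origin; V and T share the same y with |VT| = 49.5 and T on the −x side, so T = (-49.50, 0.000). V and G share the same x with |VG| = 18.2 and G on the −y side, so G = (0.000, -18.20). The virtual corner opposite V is at (-49.50, -18.20). Since A1 is tangent to TD there, SD ⟂ TD and the tangent condition forces SN to be normal to NG, with radius 4.0, so the center S sits 4.0 in from both sides at S = (-45.50, -14.20). Then |VS| = |S − V| = 47.66.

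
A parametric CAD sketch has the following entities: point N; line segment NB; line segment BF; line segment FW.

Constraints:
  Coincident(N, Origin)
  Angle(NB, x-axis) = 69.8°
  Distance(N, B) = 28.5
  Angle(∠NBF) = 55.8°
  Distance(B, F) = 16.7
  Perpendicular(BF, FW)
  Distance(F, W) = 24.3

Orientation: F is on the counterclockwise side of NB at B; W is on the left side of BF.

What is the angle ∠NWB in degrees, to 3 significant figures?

8.57°

N is at the origin; NB runs at 69.8° with length 28.5, so B = 28.5·(cos 69.8°, sin 69.8°) = (9.84, 26.7). ∠NBF = 55.8°, so BF runs at 69.8° + (180° − 55.8°) = 194° from the x-axis; with |BF| = 16.7, F = B + 16.7·(cos 194°, sin 194°) = (-6.36, 22.7). BF ⟂ FW; with |FW| = 24.3 on the left of BF, W = F + 24.3·(0.242, -0.970) = (-0.484, -0.871). Then cos ∠NWB = WN·WB / (|WN||WB|), giving 8.57°.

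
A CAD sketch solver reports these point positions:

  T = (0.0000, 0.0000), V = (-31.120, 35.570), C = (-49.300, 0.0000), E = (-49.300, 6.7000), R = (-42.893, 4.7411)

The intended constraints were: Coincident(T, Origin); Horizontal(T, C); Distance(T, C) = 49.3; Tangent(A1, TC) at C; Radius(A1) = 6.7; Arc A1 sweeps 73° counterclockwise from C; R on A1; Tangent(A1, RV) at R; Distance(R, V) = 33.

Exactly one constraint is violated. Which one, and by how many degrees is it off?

Tangent(A1, RV) at R — off by 3.90°.

T = (0.00, 0.00) ✓; T.y = 0.00, C.y = 0.00 ✓; |TC| = 49.30 ✓; ∠(EC, CT) = 90.00° ✓; |EC| = 6.700 ✓; bearing(E→R) − bearing(E→C) = 73.00° ✓; |ER| = 6.700 ✓; ∠(ER, RV) = 93.90° ✗; |RV| = 33.00 ✓.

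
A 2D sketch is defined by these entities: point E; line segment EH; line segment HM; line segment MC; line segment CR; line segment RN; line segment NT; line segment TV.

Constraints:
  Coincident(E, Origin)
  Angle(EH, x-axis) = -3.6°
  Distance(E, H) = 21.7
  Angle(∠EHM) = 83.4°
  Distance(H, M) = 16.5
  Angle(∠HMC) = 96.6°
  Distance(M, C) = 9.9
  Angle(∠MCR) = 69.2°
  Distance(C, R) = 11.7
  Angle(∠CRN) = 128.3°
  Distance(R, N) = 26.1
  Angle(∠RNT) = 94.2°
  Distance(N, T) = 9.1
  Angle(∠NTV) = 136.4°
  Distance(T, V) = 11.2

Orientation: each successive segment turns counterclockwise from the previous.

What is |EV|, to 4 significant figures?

41.53

E is at the origin; EH runs at -3.6° with length 21.7, so H = (21.66, -1.363). ∠EHM = 83.4° gives HM at 93.00° from the x-axis; with |HM| = 16.5, M = (20.79, 15.11). ∠HMC = 96.6° gives MC at 176.4° from the x-axis; with |MC| = 9.9, C = (10.91, 15.74). ∠MCR = 69.2° gives CR at -72.80° from the x-axis; with |CR| = 11.7, R = (14.37, 4.560). ∠CRN = 128.3° gives RN at -21.10° from the x-axis; with |RN| = 26.1, N = (38.72, -4.836). ∠RNT = 94.2° gives NT at 64.70° from the x-axis; with |NT| = 9.1, T = (42.61, 3.391). ∠NTV = 136.4° gives TV at 108.3° from the x-axis; with |TV| = 11.2, V = (39.10, 14.02). Then |EV| = |V − E| = 41.53.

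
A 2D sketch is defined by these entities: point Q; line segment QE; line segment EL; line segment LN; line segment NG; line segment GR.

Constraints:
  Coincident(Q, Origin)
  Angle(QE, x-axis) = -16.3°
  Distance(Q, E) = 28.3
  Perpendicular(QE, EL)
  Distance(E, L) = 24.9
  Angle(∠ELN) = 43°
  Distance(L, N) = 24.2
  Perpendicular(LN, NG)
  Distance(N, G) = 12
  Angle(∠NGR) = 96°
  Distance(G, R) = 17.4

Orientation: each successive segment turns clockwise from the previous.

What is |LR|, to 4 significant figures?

15.44

Q is at the origin; QE runs at -16.3° with length 28.3, so E = (27.16, -7.943). The perpendicularity gives EL at right angles to QE, so EL runs at -106.3°; with |EL| = 24.9, L = (20.17, -31.84). ∠ELN = 43.0° gives LN at 116.7° from the x-axis; with |LN| = 24.2, N = (9.300, -10.22). LN ⟂ NG, so NG runs at 26.70°; with |NG| = 12.0, G = (20.02, -4.831). ∠NGR = 96.0° gives GR at -57.30° from the x-axis; with |GR| = 17.4, R = (29.42, -19.47). Then |LR| = |R − L| = 15.44.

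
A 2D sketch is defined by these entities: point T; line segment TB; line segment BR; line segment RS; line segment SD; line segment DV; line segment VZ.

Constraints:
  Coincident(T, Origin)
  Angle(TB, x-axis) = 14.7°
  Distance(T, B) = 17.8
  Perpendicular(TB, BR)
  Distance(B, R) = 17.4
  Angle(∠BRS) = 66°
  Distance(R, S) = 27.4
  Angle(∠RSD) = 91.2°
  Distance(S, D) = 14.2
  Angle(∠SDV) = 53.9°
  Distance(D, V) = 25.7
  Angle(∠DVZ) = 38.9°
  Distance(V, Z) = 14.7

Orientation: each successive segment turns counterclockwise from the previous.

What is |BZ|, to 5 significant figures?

22.485

T is at the origin; TB runs at 14.7° with length 17.8, so B = (17.217, 4.5169). TB is perpendicular to BR, so BR runs at 104.70°; with |BR| = 17.4, R = (12.802, 21.347). ∠BRS = 66.0° gives RS at -141.30° from the x-axis; with |RS| = 27.4, S = (-8.5818, 4.2157). ∠RSD = 91.2° gives SD at -52.500° from the x-axis; with |SD| = 14.2, D = (0.062597, -7.0499). ∠SDV = 53.9° gives DV at 73.600° from the x-axis; with |DV| = 25.7, V = (7.3188, 17.604). ∠DVZ = 38.9° gives VZ at -145.30° from the x-axis; with |VZ| = 14.7, Z = (-4.7667, 9.2360). Then |BZ| = |Z − B| = 22.485.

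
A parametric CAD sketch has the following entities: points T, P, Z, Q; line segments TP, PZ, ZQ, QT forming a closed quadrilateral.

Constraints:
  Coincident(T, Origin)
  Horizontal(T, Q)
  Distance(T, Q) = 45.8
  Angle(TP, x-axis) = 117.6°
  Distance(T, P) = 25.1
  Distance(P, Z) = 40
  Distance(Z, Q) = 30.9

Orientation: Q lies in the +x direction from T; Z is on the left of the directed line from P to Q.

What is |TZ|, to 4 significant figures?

38.00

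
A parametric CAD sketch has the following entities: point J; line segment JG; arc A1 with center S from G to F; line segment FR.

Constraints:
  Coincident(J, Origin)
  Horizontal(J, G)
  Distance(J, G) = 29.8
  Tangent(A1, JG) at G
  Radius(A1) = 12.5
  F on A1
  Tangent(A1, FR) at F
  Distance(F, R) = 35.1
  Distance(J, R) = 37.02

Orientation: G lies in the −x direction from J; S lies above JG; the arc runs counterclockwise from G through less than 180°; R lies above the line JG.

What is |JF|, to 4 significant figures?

19.95

Checks: |SG| = 12.50 ✓; |SF| = 12.50 ✓; ∠(SF, FR) = 90.00° ✓; |FR| = 35.10 ✓; |JR| = 37.02 ✓.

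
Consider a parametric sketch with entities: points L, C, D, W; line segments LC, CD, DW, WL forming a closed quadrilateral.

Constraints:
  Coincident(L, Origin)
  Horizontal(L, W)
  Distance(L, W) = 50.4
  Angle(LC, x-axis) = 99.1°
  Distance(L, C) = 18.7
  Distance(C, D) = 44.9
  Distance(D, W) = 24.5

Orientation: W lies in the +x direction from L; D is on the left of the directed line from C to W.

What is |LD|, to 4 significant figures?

47.60

L is at the origin; L and W share the same y with |LW| = 50.4 and W in +x, so W = (50.4, 0). LC runs at 99.1° with |LC| = 18.7, so C = (-2.958, 18.46). D is determined by |CD| = 44.9 and |DW| = 24.5 together: it lies at the intersection of circle(C, 44.9) and circle(W, 24.5). With |CW| = 56.46, the foot of the radical line on CW is 40.77 from C and the perpendicular offset is √(44.9² − 40.77²) = 18.81. Taking the left-of-CW solution: D = (41.72, 22.91).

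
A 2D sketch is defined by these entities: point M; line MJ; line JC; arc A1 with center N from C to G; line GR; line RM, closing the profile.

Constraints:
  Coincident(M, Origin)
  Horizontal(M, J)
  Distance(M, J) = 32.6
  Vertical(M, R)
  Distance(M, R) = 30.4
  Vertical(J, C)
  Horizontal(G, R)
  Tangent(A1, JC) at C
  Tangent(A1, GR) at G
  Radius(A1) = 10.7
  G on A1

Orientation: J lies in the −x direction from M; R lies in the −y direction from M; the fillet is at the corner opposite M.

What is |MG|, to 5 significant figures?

37.467

The virtual corner opposite M is at (-32.600, -30.400). Tangency of A1 to JC means the radius NC is perpendicular to JC and tangency of A1 to GR means the radius NG is perpendicular to GR, with radius 10.7, so the center N sits 10.7 in from both sides at N = (-21.900, -19.700). That places the tangent points at C = (-32.600, -19.700) on JC and G = (-21.900, -30.400) on GR. Then |MG| = |G − M| = 37.467.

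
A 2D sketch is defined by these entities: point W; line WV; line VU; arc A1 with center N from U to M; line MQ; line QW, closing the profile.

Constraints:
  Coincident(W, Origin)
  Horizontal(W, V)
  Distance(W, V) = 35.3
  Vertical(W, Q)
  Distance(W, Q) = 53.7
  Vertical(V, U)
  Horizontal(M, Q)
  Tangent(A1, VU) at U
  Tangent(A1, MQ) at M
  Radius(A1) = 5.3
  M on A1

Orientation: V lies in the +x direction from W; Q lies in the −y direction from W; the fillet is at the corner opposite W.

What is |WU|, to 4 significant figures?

59.91

The virtual corner opposite W is at (35.30, -53.70). Since A1 is tangent to VU there, NU ⟂ VU and A1 meets MQ tangentially, so NM is at right angles to MQ, with radius 5.3, so the center N sits 5.3 in from both sides at N = (30.00, -48.40). That places the tangent points at U = (35.30, -48.40) on VU and M = (30.00, -53.70) on MQ. Then |WU| = |U − W| = 59.91.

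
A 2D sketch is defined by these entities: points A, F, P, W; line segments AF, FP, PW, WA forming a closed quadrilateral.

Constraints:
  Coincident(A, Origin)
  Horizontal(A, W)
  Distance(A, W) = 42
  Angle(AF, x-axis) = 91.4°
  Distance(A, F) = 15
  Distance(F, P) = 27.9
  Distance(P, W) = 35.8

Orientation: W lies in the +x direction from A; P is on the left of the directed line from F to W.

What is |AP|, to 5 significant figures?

38.022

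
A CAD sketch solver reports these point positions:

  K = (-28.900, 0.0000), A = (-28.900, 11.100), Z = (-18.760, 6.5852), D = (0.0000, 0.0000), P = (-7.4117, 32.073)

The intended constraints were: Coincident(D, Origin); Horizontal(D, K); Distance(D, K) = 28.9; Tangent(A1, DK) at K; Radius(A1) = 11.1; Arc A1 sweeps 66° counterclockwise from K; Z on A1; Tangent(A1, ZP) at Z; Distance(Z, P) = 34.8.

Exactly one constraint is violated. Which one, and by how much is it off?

Distance(Z, P) = 34.8 — off by 6.90.

D = (0.00, 0.00) ✓; D.y = 0.00, K.y = 0.00 ✓; |DK| = 28.90 ✓; ∠(AK, KD) = 90.00° ✓; |AK| = 11.10 ✓; bearing(A→Z) − bearing(A→K) = 66.00° ✓; |AZ| = 11.10 ✓; ∠(AZ, ZP) = 90.00° ✓; |ZP| = 27.90 ✗.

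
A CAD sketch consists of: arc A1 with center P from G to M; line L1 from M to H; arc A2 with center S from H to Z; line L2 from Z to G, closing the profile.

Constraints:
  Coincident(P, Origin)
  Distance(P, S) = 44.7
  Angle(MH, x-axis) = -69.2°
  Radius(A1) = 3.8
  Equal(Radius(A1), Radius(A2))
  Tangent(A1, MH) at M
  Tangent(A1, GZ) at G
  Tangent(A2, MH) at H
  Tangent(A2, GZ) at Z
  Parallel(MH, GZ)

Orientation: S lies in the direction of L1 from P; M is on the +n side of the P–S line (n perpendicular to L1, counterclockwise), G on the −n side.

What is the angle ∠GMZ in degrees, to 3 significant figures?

80.4°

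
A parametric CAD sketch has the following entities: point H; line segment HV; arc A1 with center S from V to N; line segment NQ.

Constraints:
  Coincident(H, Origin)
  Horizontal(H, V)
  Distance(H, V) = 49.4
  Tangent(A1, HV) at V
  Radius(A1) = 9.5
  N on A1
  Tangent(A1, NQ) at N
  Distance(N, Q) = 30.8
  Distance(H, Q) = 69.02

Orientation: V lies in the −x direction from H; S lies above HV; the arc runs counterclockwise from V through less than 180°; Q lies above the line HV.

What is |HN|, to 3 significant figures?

43.3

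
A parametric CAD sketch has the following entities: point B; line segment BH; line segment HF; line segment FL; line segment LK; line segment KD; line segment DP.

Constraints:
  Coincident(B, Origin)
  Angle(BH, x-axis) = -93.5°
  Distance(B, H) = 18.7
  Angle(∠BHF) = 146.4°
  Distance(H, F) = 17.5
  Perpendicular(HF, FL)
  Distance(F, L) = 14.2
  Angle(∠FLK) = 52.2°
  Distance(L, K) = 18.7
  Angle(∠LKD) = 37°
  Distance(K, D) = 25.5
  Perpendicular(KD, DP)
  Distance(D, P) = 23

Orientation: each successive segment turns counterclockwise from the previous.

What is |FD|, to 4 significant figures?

11.16

∠FLK = 52.2° gives LK at 157.9° from the x-axis; with |LK| = 18.7, K = (2.594, -19.65). ∠LKD = 37.0° gives KD at -59.10° from the x-axis; with |KD| = 25.5, D = (15.69, -41.53). Then |FD| = |D − F| = 11.16.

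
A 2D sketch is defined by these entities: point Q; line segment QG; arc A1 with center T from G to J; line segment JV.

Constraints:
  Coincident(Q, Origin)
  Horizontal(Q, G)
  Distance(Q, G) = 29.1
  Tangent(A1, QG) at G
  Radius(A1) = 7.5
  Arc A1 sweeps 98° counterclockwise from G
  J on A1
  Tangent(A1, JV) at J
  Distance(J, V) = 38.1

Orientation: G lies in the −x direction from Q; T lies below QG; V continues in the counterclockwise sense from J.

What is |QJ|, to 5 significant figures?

37.513

Q is at the origin; Q and G share the same y with |QG| = 29.1 and G on the −x side, so G = (-29.100, 0.0000). The tangent condition forces TG to be normal to QG, so T = G + (0, -7.5) = (-29.100, -7.5000). On A1, G sits at bearing 90° from T; a 98° counterclockwise sweep puts J at bearing 188°, so J = T + 7.5·(cos 188°, sin 188°) = (-36.527, -8.5438). Then |QJ| = |J − Q| = 37.513.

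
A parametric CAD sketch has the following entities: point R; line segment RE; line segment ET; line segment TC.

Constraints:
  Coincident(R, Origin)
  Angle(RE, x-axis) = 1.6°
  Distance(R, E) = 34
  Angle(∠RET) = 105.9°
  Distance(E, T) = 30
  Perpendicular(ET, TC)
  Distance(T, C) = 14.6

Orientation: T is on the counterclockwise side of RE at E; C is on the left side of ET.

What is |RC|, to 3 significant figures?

43.3

R is at the origin; RE runs at 1.6° with length 34.0, so E = 34.0·(cos 1.6°, sin 1.6°) = (34.0, 0.949). ∠RET = 105.9°, so ET runs at 1.6° + (180° − 105.9°) = 75.7° from the x-axis; with |ET| = 30.0, T = E + 30.0·(cos 75.7°, sin 75.7°) = (41.4, 30.0). The perpendicularity gives TC at right angles to ET; with |TC| = 14.6 on the left of ET, C = T + 14.6·(-0.969, 0.247) = (27.2, 33.6). Then |RC| = |C − R| = 43.3.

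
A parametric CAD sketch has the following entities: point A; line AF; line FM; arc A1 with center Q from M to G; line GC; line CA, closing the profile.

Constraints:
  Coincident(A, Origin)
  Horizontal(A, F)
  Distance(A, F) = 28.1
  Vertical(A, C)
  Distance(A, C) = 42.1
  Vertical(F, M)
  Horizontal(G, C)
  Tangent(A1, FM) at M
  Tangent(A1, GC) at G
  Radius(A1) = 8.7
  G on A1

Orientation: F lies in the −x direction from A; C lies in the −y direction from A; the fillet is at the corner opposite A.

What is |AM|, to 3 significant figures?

43.6

A is at the origin; A and F share the same y with |AF| = 28.1 and F on the −x side, so F = (-28.1, 0.00). AC is vertical with |AC| = 42.1 and C on the −y side, so C = (0.00, -42.1). The virtual corner opposite A is at (-28.1, -42.1). Since A1 is tangent to FM there, QM ⟂ FM and tangency of A1 to GC means the radius QG is perpendicular to GC, with radius 8.7, so the center Q sits 8.7 in from both sides at Q = (-19.4, -33.4). That places the tangent points at M = (-28.1, -33.4) on FM and G = (-19.4, -42.1) on GC. Then |AM| = |M − A| = 43.6.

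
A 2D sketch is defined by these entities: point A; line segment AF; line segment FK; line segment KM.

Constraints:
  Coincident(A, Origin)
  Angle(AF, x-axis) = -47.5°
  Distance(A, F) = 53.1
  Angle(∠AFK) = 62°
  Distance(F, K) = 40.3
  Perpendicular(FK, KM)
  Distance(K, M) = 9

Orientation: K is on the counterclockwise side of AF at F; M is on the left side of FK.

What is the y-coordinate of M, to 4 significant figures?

1.843

A is at the origin; AF runs at -47.5° with length 53.1, so F = 53.1·(cos -47.5°, sin -47.5°) = (35.87, -39.15). ∠AFK = 62.0°, so FK runs at -47.5° + (180° − 62.0°) = 70.50° from the x-axis; with |FK| = 40.3, K = F + 40.3·(cos 70.50°, sin 70.50°) = (49.33, -1.161). FK ⟂ KM; with |KM| = 9.0 on the left of FK, M = K + 9.0·(-0.9426, 0.3338) = (40.84, 1.843). So M.y = 1.843.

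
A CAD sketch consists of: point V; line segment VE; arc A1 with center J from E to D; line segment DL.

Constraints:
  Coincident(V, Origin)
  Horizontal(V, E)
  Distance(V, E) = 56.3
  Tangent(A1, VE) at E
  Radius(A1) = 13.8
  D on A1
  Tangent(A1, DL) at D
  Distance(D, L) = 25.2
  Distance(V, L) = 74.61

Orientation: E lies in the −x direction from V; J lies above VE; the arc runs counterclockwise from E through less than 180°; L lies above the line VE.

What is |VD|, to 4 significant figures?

50.91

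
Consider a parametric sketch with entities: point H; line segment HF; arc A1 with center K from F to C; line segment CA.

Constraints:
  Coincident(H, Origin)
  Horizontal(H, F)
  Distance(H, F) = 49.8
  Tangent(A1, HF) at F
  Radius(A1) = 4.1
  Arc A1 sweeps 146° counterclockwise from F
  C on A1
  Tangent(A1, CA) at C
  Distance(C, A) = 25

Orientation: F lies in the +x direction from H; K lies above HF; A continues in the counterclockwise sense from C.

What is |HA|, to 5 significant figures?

38.016

H is at the origin; H and F share the same y with |HF| = 49.8 and F on the +x side, so F = (49.800, 0.0000). Since A1 is tangent to HF there, KF ⟂ HF, so K = F + (0, 4.1) = (49.800, 4.1000). On A1, F sits at bearing -90° from K; a 146° counterclockwise sweep puts C at bearing 56°, so C = K + 4.1·(cos 56°, sin 56°) = (52.093, 7.4991). Since A1 is tangent to CA there, KC ⟂ CA, so CA runs along (−sin 56°, cos 56°); with |CA| = 25.0, A = (31.367, 21.479). Then |HA| = |A − H| = 38.016.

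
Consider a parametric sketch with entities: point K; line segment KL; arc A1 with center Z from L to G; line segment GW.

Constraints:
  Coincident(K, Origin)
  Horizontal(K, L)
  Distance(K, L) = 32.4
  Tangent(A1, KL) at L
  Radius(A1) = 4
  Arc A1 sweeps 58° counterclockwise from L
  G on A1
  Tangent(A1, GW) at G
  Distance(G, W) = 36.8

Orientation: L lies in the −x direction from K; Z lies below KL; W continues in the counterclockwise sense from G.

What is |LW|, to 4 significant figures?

40.24

K is at the origin; KL is horizontal with |KL| = 32.4 and L on the −x side, so L = (-32.40, 0.000). A1 meets KL tangentially, so ZL is at right angles to KL, so Z = L + (0, -4) = (-32.40, -4.000). On A1, L sits at bearing 90° from Z; a 58° counterclockwise sweep puts G at bearing 148°, so G = Z + 4.0·(cos 148°, sin 148°) = (-35.79, -1.880). Since A1 is tangent to GW there, ZG ⟂ GW, so GW runs along (−sin 148°, cos 148°); with |GW| = 36.8, W = (-55.29, -33.09). Then |LW| = |W − L| = 40.24.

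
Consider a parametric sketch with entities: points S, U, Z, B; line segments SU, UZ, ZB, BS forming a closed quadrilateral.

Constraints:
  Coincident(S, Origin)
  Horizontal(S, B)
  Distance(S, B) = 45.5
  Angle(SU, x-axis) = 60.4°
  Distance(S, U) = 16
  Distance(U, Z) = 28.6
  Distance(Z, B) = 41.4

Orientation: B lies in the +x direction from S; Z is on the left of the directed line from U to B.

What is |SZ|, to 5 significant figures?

44.480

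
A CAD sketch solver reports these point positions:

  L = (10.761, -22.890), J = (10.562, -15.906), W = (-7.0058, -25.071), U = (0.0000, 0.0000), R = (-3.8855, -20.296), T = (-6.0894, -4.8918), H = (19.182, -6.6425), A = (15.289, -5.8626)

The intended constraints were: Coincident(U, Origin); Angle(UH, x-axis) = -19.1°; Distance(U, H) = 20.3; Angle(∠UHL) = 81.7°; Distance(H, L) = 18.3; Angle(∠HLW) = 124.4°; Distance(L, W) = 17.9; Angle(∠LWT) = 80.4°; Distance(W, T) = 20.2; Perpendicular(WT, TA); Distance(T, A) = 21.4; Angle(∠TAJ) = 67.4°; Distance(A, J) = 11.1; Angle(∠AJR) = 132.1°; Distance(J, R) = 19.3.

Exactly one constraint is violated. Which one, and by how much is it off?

Distance(J, R) = 19.3 — off by 4.20.

U = (0.00, 0.00) ✓; UH at -19.10° ✓; |UH| = 20.30 ✓; ∠UHL = 81.70° ✓; |HL| = 18.30 ✓; ∠HLW = 124.4° ✓; |LW| = 17.90 ✓; ∠LWT = 80.40° ✓; |WT| = 20.20 ✓; ∠(WT, TA) = 90.00° ✓; |TA| = 21.40 ✓; ∠TAJ = 67.40° ✓; |AJ| = 11.10 ✓; ∠AJR = 132.1° ✓; |JR| = 15.10 ✗.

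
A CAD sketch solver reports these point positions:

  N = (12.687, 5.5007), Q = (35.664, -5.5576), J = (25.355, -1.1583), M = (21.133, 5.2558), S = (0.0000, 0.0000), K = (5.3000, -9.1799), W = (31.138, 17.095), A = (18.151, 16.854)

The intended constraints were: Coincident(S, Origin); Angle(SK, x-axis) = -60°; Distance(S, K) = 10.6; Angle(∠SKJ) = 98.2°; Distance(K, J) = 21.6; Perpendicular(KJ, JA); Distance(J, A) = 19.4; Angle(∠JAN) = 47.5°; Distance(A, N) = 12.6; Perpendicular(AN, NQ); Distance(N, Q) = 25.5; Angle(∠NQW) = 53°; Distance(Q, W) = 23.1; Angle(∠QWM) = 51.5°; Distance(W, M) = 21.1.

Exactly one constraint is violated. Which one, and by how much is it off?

Distance(W, M) = 21.1 — off by 5.60.

S = (0.00, 0.00) ✓; SK at -60.00° ✓; |SK| = 10.60 ✓; ∠SKJ = 98.20° ✓; |KJ| = 21.60 ✓; ∠(KJ, JA) = 90.00° ✓; |JA| = 19.40 ✓; ∠JAN = 47.50° ✓; |AN| = 12.60 ✓; ∠(AN, NQ) = 90.00° ✓; |NQ| = 25.50 ✓; ∠NQW = 53.00° ✓; |QW| = 23.10 ✓; ∠QWM = 51.50° ✓; |WM| = 15.50 ✗.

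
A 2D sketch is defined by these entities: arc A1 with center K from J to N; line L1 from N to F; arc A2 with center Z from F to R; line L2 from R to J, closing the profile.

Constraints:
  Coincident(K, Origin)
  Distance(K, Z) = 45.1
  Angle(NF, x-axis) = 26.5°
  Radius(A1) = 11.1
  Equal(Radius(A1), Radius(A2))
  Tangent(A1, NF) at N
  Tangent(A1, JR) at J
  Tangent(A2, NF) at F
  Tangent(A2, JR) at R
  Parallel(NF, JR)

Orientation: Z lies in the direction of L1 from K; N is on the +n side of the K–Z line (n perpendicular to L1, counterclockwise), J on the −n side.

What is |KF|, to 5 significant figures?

46.446

Tangency of A1 to both parallel lines with radius 11.1 puts N and J at K ± 11.1·n: N = (-4.9528, 9.9338), J = (4.9528, -9.9338). Equal radii place F and R the same way about Z: F = Z + 11.1·n = (35.409, 30.057), R = Z − 11.1·n = (45.314, 10.190). Then |KF| = |F − K| = 46.446.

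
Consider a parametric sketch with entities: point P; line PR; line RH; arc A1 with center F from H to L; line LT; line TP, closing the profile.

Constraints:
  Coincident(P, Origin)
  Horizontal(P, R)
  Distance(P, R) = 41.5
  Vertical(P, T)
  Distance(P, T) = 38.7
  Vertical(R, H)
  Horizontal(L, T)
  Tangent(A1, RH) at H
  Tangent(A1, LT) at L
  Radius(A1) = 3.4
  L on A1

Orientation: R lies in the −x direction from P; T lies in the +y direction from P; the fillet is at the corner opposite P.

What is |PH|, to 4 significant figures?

54.48

P is at the origin; PR is horizontal with |PR| = 41.5 and R on the −x side, so R = (-41.50, 0.000). PT is vertical with |PT| = 38.7 and T on the +y side, so T = (0.000, 38.70). The virtual corner opposite P is at (-41.50, 38.70). Since A1 is tangent to RH there, FH ⟂ RH and since A1 is tangent to LT there, FL ⟂ LT, with radius 3.4, so the center F sits 3.4 in from both sides at F = (-38.10, 35.30). That places the tangent points at H = (-41.50, 35.30) on RH and L = (-38.10, 38.70) on LT. Then |PH| = |H − P| = 54.48.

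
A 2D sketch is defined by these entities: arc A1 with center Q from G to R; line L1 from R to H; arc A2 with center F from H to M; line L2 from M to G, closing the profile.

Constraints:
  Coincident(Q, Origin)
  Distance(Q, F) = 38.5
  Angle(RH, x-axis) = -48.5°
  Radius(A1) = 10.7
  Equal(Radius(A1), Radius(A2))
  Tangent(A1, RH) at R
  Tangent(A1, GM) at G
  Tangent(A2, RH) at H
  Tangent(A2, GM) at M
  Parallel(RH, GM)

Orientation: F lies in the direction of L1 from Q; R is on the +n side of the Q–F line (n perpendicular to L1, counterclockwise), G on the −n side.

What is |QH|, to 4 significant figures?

39.96

The slot axis is L1's direction at -48.5°, so u = (cos -48.5°, sin -48.5°) = (0.6626, -0.7490) and n = (−sin -48.5°, cos -48.5°) = (0.7490, 0.6626). Q is at the origin and F lies 38.5 along u from Q, so F = 38.5·u = (25.51, -28.83). Tangency of A1 to both parallel lines with radius 10.7 puts R and G at Q ± 10.7·n: R = (8.014, 7.090), G = (-8.014, -7.090). Equal radii place H and M the same way about F: H = F + 10.7·n = (33.52, -21.74), M = F − 10.7·n = (17.50, -35.92). Then |QH| = |H − Q| = 39.96.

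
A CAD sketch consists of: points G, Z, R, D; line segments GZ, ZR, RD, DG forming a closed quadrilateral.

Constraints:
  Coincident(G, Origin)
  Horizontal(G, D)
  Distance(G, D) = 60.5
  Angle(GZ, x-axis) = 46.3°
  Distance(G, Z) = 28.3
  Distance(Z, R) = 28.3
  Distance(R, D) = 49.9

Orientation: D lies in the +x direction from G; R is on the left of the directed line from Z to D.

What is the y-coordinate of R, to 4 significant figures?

43.48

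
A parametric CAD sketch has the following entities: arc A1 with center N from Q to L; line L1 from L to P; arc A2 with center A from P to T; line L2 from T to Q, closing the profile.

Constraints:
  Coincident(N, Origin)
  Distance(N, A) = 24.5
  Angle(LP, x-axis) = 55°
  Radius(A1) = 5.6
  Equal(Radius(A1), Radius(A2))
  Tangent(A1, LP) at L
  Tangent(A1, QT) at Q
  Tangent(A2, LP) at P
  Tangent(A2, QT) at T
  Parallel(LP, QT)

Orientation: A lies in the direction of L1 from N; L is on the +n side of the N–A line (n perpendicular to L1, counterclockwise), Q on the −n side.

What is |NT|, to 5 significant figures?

25.132

The slot axis is L1's direction at 55.0°, so u = (cos 55.0°, sin 55.0°) = (0.57358, 0.81915) and n = (−sin 55.0°, cos 55.0°) = (-0.81915, 0.57358). N is at the origin and A lies 24.5 along u from N, so A = 24.5·u = (14.053, 20.069). Tangency of A1 to both parallel lines with radius 5.6 puts L and Q at N ± 5.6·n: L = (-4.5873, 3.2120), Q = (4.5873, -3.2120). Equal radii place P and T the same way about A: P = A + 5.6·n = (9.4654, 23.281), T = A − 5.6·n = (18.640, 16.857). Then |NT| = |T − N| = 25.132.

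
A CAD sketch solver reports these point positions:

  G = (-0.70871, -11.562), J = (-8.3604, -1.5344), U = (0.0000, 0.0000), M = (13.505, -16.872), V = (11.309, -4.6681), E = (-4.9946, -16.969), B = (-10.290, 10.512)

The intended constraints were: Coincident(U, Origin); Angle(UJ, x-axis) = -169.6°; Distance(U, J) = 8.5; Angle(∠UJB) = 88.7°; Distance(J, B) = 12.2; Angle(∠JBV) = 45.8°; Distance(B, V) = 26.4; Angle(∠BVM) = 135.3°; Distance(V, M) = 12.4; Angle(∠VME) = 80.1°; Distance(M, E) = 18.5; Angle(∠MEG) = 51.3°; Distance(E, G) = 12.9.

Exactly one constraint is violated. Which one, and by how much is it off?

Distance(E, G) = 12.9 — off by 6.00.

U = (0.00, 0.00) ✓; UJ at -169.6° ✓; |UJ| = 8.500 ✓; ∠UJB = 88.70° ✓; |JB| = 12.20 ✓; ∠JBV = 45.80° ✓; |BV| = 26.40 ✓; ∠BVM = 135.3° ✓; |VM| = 12.40 ✓; ∠VME = 80.10° ✓; |ME| = 18.50 ✓; ∠MEG = 51.30° ✓; |EG| = 6.900 ✗.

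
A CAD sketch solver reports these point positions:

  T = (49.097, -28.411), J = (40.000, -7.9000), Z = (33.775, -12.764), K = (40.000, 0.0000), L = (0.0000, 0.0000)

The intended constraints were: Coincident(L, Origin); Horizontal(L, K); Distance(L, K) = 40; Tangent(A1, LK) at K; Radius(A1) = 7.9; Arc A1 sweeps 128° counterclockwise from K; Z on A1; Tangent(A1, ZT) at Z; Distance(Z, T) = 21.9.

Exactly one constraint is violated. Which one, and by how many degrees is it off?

Tangent(A1, ZT) at Z — off by 6.40°.

L = (0.00, 0.00) ✓; L.y = 0.00, K.y = 0.00 ✓; |LK| = 40.00 ✓; ∠(JK, KL) = 90.00° ✓; |JK| = 7.900 ✓; bearing(J→Z) − bearing(J→K) = 128.0° ✓; |JZ| = 7.900 ✓; ∠(JZ, ZT) = 83.60° ✗; |ZT| = 21.90 ✓.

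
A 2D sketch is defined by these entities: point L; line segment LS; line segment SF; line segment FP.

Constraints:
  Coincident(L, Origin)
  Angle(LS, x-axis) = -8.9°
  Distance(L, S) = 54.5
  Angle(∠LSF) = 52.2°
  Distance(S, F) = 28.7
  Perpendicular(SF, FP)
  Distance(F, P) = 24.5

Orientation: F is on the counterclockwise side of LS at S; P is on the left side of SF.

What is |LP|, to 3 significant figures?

19.2

L is at the origin; LS runs at -8.9° with length 54.5, so S = 54.5·(cos -8.9°, sin -8.9°) = (53.8, -8.43). ∠LSF = 52.2°, so SF runs at -8.9° + (180° − 52.2°) = 119° from the x-axis; with |SF| = 28.7, F = S + 28.7·(cos 119°, sin 119°) = (40.0, 16.7). SF is perpendicular to FP; with |FP| = 24.5 on the left of SF, P = F + 24.5·(-0.875, -0.483) = (18.5, 4.85). Then |LP| = |P − L| = 19.2.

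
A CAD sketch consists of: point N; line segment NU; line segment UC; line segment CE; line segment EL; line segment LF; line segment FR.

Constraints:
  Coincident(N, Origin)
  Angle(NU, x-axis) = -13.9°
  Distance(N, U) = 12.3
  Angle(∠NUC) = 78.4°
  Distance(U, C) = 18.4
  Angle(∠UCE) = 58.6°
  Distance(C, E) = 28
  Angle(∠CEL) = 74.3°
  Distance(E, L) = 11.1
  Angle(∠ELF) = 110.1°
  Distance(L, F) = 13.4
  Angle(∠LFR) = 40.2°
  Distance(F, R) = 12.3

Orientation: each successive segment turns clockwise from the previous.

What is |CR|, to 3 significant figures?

20.6

N is at the origin; NU runs at -13.9° with length 12.3, so U = (11.9, -2.95). ∠NUC = 78.4° gives UC at -116° from the x-axis; with |UC| = 18.4, C = (4.02, -19.6). ∠UCE = 58.6° gives CE at 123° from the x-axis; with |CE| = 28.0, E = (-11.3, 3.89). ∠CEL = 74.3° gives EL at 17.4° from the x-axis; with |EL| = 11.1, L = (-0.680, 7.21). ∠ELF = 110.1° gives LF at -52.5° from the x-axis; with |LF| = 13.4, F = (7.48, -3.42). ∠LFR = 40.2° gives FR at 168° from the x-axis; with |FR| = 12.3, R = (-4.54, -0.798). Then |CR| = |R − C| = 20.6.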